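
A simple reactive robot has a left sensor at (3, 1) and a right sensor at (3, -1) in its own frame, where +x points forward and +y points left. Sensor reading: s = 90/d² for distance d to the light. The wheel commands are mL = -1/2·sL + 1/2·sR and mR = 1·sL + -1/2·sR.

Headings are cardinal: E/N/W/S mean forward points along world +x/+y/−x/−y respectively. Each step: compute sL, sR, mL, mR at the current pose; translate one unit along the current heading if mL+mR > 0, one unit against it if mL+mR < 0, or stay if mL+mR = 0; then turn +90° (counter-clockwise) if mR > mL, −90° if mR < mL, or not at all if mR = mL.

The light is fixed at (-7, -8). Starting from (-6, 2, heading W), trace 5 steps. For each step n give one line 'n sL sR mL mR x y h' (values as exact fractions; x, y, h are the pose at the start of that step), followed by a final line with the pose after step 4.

0 18/17 18/25 -72/425 297/425 -6 2 W
1 9/5 9/5 0 9/10 -7 2 S
2 90/109 90/73 1620/7957 1665/7957 -7 1 E
3 5/8 45/74 -5/592 95/296 -6 1 N
4 18/17 18/25 -72/425 297/425 -6 2 W
final -7 2 S

n=0: pose=(-6,2,W); sL=18/17, sR=18/25; mL=-72/425, mR=297/425; mL+mR=9/17 → advance +1; mR−mL=369/425 → turn +1·90°
n=1: pose=(-7,2,S); sL=9/5, sR=9/5; mL=0, mR=9/10; mL+mR=9/10 → advance +1; mR−mL=9/10 → turn +1·90°
n=2: pose=(-7,1,E); sL=90/109, sR=90/73; mL=1620/7957, mR=1665/7957; mL+mR=45/109 → advance +1; mR−mL=45/7957 → turn +1·90°
n=3: pose=(-6,1,N); sL=5/8, sR=45/74; mL=-5/592, mR=95/296; mL+mR=5/16 → advance +1; mR−mL=195/592 → turn +1·90°
n=4: pose=(-6,2,W); sL=18/17, sR=18/25; mL=-72/425, mR=297/425; mL+mR=9/17 → advance +1; mR−mL=369/425 → turn +1·90°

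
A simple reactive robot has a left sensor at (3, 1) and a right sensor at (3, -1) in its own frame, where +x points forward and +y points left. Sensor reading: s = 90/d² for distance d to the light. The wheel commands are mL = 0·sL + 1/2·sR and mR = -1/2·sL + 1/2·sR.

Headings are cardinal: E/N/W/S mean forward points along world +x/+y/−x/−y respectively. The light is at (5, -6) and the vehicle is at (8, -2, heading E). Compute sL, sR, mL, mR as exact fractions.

90/61 2 1 16/61

left sensor world pos  = (11, -1); dL² = 61
right sensor world pos = (11, -3); dR² = 45
sL = 90/61 = 90/61
sR = 90/45 = 2
mL = 0·sL + 1/2·sR = 1
mR = -1/2·sL + 1/2·sR = 16/61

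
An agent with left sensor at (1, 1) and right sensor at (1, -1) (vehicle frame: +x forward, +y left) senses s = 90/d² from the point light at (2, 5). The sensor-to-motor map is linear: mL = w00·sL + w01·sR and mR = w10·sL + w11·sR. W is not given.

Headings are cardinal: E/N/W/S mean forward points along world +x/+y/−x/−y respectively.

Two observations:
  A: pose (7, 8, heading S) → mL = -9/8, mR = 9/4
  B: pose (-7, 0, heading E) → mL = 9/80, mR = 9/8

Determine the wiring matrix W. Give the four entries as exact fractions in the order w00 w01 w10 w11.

1/2 -1/2 1 0

obs A: pose=(7,8,S) → sL=9/4, sR=9/2, mL=-9/8, mR=9/4
obs B: pose=(-7,0,E) → sL=9/8, sR=9/10, mL=9/80, mR=9/8
sensor matrix S = [[9/4, 9/2], [9/8, 9/10]]; det S = -243/80
solve [mL_A; mL_B] = S·[w00; w01] and [mR_A; mR_B] = S·[w10; w11]:
  w00 = 1/2, w01 = -1/2, w10 = 1, w11 = 0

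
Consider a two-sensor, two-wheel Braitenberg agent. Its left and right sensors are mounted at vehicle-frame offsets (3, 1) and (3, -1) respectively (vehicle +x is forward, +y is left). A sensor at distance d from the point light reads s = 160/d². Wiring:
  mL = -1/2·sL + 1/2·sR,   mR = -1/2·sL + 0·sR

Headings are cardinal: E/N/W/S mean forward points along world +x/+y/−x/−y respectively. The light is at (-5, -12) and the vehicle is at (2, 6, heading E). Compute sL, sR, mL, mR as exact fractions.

left sensor world pos  = (5, 7); dL² = 461
right sensor world pos = (5, 5); dR² = 389
sL = 160/461 = 160/461
sR = 160/389 = 160/389
mL = -1/2·sL + 1/2·sR = 5760/179329
mR = -1/2·sL + 0·sR = -80/461

160/461 160/389 5760/179329 -80/461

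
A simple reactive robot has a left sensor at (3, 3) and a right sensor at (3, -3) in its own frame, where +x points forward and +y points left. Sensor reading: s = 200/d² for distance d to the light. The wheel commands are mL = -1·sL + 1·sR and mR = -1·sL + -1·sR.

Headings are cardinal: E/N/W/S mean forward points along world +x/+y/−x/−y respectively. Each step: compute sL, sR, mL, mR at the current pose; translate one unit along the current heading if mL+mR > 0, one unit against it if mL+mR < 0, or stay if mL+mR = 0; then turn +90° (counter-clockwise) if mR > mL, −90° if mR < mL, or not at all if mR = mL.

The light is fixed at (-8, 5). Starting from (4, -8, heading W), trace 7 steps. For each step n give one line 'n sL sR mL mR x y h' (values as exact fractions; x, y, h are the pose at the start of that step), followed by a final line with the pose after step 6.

0 200/337 200/181 31200/60997 -103600/60997 4 -8 W
1 1 50/89 -39/89 -139/89 5 -8 N
2 200/377 40/109 -6720/41093 -36880/41093 5 -9 E
3 100/257 20/37 1440/9509 -8840/9509 4 -9 S
4 200/337 200/181 31200/60997 -103600/60997 4 -8 W
5 1 50/89 -39/89 -139/89 5 -8 N
6 200/377 40/109 -6720/41093 -36880/41093 5 -9 E
final 4 -9 S

n=0: pose=(4,-8,W); sL=200/337, sR=200/181; mL=31200/60997, mR=-103600/60997; mL+mR=-400/337 → advance -1; mR−mL=-400/181 → turn -1·90°
n=1: pose=(5,-8,N); sL=1, sR=50/89; mL=-39/89, mR=-139/89; mL+mR=-2 → advance -1; mR−mL=-100/89 → turn -1·90°
n=2: pose=(5,-9,E); sL=200/377, sR=40/109; mL=-6720/41093, mR=-36880/41093; mL+mR=-400/377 → advance -1; mR−mL=-80/109 → turn -1·90°
n=3: pose=(4,-9,S); sL=100/257, sR=20/37; mL=1440/9509, mR=-8840/9509; mL+mR=-200/257 → advance -1; mR−mL=-40/37 → turn -1·90°
n=4: pose=(4,-8,W); sL=200/337, sR=200/181; mL=31200/60997, mR=-103600/60997; mL+mR=-400/337 → advance -1; mR−mL=-400/181 → turn -1·90°
n=5: pose=(5,-8,N); sL=1, sR=50/89; mL=-39/89, mR=-139/89; mL+mR=-2 → advance -1; mR−mL=-100/89 → turn -1·90°
n=6: pose=(5,-9,E); sL=200/377, sR=40/109; mL=-6720/41093, mR=-36880/41093; mL+mR=-400/377 → advance -1; mR−mL=-80/109 → turn -1·90°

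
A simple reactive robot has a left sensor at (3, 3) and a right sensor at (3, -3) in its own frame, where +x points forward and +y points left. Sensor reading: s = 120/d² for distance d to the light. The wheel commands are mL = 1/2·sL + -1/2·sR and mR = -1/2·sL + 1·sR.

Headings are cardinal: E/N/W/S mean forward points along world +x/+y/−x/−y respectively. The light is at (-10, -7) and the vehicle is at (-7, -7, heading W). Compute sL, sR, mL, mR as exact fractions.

40/3 40/3 0 20/3

left sensor world pos  = (-10, -10); dL² = 9
right sensor world pos = (-10, -4); dR² = 9
sL = 120/9 = 40/3
sR = 120/9 = 40/3
mL = 1/2·sL + -1/2·sR = 0
mR = -1/2·sL + 1·sR = 20/3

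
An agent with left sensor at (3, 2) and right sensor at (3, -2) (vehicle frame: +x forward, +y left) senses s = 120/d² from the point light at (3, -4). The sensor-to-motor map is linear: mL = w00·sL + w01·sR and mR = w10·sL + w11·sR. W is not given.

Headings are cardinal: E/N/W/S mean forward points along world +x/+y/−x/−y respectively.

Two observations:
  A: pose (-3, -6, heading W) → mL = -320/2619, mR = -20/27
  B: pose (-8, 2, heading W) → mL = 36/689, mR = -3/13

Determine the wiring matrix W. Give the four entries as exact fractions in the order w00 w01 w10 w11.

obs A: pose=(-3,-6,W) → sL=120/97, sR=40/27, mL=-320/2619, mR=-20/27
obs B: pose=(-8,2,W) → sL=30/53, sR=6/13, mL=36/689, mR=-3/13
sensor matrix S = [[120/97, 40/27], [30/53, 6/13]]; det S = -160960/601497
solve [mL_A; mL_B] = S·[w00; w01] and [mR_A; mR_B] = S·[w10; w11]:
  w00 = 1/2, w01 = -1/2, w10 = 0, w11 = -1/2

1/2 -1/2 0 -1/2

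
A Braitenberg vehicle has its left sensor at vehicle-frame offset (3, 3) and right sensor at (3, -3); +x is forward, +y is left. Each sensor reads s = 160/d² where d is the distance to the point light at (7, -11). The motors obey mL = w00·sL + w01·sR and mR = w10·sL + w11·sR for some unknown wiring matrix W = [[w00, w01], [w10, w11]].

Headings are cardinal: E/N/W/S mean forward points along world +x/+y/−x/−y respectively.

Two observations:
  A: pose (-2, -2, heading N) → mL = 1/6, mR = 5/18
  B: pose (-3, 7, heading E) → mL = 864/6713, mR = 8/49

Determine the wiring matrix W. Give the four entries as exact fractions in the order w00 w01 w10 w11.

-1/2 1/2 1/2 0

obs A: pose=(-2,-2,N) → sL=5/9, sR=8/9, mL=1/6, mR=5/18
obs B: pose=(-3,7,E) → sL=16/49, sR=80/137, mL=864/6713, mR=8/49
sensor matrix S = [[5/9, 8/9], [16/49, 80/137]]; det S = 688/20139
solve [mL_A; mL_B] = S·[w00; w01] and [mR_A; mR_B] = S·[w10; w11]:
  w00 = -1/2, w01 = 1/2, w10 = 1/2, w11 = 0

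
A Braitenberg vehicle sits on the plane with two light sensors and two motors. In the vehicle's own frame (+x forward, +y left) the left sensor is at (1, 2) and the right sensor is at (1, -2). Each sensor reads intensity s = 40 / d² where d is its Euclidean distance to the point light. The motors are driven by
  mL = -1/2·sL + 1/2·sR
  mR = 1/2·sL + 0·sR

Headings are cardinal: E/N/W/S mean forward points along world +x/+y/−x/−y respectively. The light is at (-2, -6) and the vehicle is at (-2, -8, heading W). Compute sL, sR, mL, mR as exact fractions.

40/17 40 320/17 20/17

left sensor world pos  = (-3, -10); dL² = 17
right sensor world pos = (-3, -6); dR² = 1
sL = 40/17 = 40/17
sR = 40/1 = 40
mL = -1/2·sL + 1/2·sR = 320/17
mR = 1/2·sL + 0·sR = 20/17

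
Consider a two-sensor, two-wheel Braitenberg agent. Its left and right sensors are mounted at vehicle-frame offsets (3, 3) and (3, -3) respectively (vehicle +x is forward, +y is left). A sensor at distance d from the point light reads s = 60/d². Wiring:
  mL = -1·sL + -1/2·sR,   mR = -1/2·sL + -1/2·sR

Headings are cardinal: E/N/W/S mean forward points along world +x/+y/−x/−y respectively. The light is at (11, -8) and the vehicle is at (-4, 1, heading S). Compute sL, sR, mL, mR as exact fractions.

left sensor world pos  = (-1, -2); dL² = 180
right sensor world pos = (-7, -2); dR² = 360
sL = 60/180 = 1/3
sR = 60/360 = 1/6
mL = -1·sL + -1/2·sR = -5/12
mR = -1/2·sL + -1/2·sR = -1/4

1/3 1/6 -5/12 -1/4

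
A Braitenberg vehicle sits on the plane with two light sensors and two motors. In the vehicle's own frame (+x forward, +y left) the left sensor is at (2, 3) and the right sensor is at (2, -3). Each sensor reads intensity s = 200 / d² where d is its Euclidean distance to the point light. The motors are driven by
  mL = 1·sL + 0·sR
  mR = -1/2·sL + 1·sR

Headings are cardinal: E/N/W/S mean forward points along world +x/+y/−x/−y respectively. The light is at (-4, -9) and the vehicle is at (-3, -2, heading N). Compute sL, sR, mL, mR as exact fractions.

40/17 200/97 40/17 1460/1649

left sensor world pos  = (-6, 0); dL² = 85
right sensor world pos = (0, 0); dR² = 97
sL = 200/85 = 40/17
sR = 200/97 = 200/97
mL = 1·sL + 0·sR = 40/17
mR = -1/2·sL + 1·sR = 1460/1649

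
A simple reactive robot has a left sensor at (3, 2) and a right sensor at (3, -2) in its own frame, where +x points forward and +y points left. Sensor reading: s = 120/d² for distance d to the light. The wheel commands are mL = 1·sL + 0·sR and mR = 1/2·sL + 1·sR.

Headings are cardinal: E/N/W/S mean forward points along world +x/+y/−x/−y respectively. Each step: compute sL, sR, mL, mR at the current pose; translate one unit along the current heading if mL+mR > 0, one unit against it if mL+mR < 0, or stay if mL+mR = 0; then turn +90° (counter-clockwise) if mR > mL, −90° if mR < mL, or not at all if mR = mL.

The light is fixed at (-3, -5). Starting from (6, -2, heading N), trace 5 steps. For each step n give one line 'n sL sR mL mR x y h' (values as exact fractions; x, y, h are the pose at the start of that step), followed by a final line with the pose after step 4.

0 24/17 120/157 24/17 3924/2669 6 -2 N
1 3 5/3 3 19/6 6 -1 W
2 120/101 120/37 120/101 14340/3737 5 -1 S
3 60/73 60/61 60/73 6210/4453 5 -2 E
4 24/17 120/157 24/17 3924/2669 6 -2 N
final 6 -1 W

n=0: pose=(6,-2,N); sL=24/17, sR=120/157; mL=24/17, mR=3924/2669; mL+mR=7692/2669 → advance +1; mR−mL=156/2669 → turn +1·90°
n=1: pose=(6,-1,W); sL=3, sR=5/3; mL=3, mR=19/6; mL+mR=37/6 → advance +1; mR−mL=1/6 → turn +1·90°
n=2: pose=(5,-1,S); sL=120/101, sR=120/37; mL=120/101, mR=14340/3737; mL+mR=18780/3737 → advance +1; mR−mL=9900/3737 → turn +1·90°
n=3: pose=(5,-2,E); sL=60/73, sR=60/61; mL=60/73, mR=6210/4453; mL+mR=9870/4453 → advance +1; mR−mL=2550/4453 → turn +1·90°
n=4: pose=(6,-2,N); sL=24/17, sR=120/157; mL=24/17, mR=3924/2669; mL+mR=7692/2669 → advance +1; mR−mL=156/2669 → turn +1·90°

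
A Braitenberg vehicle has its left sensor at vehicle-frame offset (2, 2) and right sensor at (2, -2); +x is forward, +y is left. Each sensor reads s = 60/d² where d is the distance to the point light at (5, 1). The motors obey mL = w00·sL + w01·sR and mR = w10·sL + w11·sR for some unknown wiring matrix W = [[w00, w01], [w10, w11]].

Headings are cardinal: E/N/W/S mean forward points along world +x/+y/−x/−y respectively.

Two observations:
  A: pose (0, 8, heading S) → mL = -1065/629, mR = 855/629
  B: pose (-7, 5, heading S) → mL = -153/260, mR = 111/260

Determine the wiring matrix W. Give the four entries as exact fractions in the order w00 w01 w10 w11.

-1/2 -1 1 -1/2

obs A: pose=(0,8,S) → sL=30/17, sR=30/37, mL=-1065/629, mR=855/629
obs B: pose=(-7,5,S) → sL=15/26, sR=3/10, mL=-153/260, mR=111/260
sensor matrix S = [[30/17, 30/37], [15/26, 3/10]]; det S = 504/8177
solve [mL_A; mL_B] = S·[w00; w01] and [mR_A; mR_B] = S·[w10; w11]:
  w00 = -1/2, w01 = -1, w10 = 1, w11 = -1/2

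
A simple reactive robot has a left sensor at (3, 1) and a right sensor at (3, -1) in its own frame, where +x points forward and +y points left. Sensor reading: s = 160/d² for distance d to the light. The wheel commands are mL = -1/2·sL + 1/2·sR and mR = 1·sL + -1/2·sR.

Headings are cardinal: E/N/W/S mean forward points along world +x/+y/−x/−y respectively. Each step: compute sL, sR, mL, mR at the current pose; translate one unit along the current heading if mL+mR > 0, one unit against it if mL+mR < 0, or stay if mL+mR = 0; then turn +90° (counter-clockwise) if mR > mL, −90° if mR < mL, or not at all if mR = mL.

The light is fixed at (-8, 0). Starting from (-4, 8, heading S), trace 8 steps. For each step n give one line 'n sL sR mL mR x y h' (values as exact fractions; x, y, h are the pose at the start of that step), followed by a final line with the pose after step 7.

0 16/5 80/17 64/85 72/85 -4 8 S
1 160/113 32/17 448/1921 912/1921 -4 7 E
2 40/29 20/17 -50/493 390/493 -3 7 N
3 160/53 32/17 -512/901 1872/901 -3 8 W
4 16/5 80/17 64/85 72/85 -4 8 S
5 160/113 32/17 448/1921 912/1921 -4 7 E
6 40/29 20/17 -50/493 390/493 -3 7 N
7 160/53 32/17 -512/901 1872/901 -3 8 W
final -4 8 S

n=0: pose=(-4,8,S); sL=16/5, sR=80/17; mL=64/85, mR=72/85; mL+mR=8/5 → advance +1; mR−mL=8/85 → turn +1·90°
n=1: pose=(-4,7,E); sL=160/113, sR=32/17; mL=448/1921, mR=912/1921; mL+mR=80/113 → advance +1; mR−mL=464/1921 → turn +1·90°
n=2: pose=(-3,7,N); sL=40/29, sR=20/17; mL=-50/493, mR=390/493; mL+mR=20/29 → advance +1; mR−mL=440/493 → turn +1·90°
n=3: pose=(-3,8,W); sL=160/53, sR=32/17; mL=-512/901, mR=1872/901; mL+mR=80/53 → advance +1; mR−mL=2384/901 → turn +1·90°
n=4: pose=(-4,8,S); sL=16/5, sR=80/17; mL=64/85, mR=72/85; mL+mR=8/5 → advance +1; mR−mL=8/85 → turn +1·90°
n=5: pose=(-4,7,E); sL=160/113, sR=32/17; mL=448/1921, mR=912/1921; mL+mR=80/113 → advance +1; mR−mL=464/1921 → turn +1·90°
n=6: pose=(-3,7,N); sL=40/29, sR=20/17; mL=-50/493, mR=390/493; mL+mR=20/29 → advance +1; mR−mL=440/493 → turn +1·90°
n=7: pose=(-3,8,W); sL=160/53, sR=32/17; mL=-512/901, mR=1872/901; mL+mR=80/53 → advance +1; mR−mL=2384/901 → turn +1·90°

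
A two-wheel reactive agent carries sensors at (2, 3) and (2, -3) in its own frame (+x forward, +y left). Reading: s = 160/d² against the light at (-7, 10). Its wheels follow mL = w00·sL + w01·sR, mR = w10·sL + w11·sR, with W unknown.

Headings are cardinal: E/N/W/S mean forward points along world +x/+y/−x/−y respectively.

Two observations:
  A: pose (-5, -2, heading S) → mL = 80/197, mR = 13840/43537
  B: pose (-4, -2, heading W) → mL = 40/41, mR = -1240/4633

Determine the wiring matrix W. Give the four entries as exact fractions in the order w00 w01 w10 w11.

0 1/2 1 -1/2

obs A: pose=(-5,-2,S) → sL=160/221, sR=160/197, mL=80/197, mR=13840/43537
obs B: pose=(-4,-2,W) → sL=80/113, sR=80/41, mL=40/41, mR=-1240/4633
sensor matrix S = [[160/221, 160/197], [80/113, 80/41]]; det S = 168960000/201706921
solve [mL_A; mL_B] = S·[w00; w01] and [mR_A; mR_B] = S·[w10; w11]:
  w00 = 0, w01 = 1/2, w10 = 1, w11 = -1/2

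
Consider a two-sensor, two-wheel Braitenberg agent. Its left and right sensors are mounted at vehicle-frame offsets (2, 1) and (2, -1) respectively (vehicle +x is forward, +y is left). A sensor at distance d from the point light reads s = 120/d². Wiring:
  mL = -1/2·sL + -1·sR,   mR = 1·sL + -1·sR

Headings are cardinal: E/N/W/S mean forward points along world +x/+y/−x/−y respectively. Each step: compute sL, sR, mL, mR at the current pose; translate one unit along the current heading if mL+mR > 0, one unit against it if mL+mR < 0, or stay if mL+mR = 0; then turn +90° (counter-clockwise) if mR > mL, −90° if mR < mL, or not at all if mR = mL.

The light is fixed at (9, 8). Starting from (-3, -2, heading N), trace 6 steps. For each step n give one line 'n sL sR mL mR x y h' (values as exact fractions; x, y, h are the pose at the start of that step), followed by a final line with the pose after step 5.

n=0: pose=(-3,-2,N); sL=120/233, sR=24/37; mL=-7812/8621, mR=-1152/8621; mL+mR=-8964/8621 → advance -1; mR−mL=180/233 → turn +1·90°
n=1: pose=(-3,-3,W); sL=6/17, sR=15/37; mL=-366/629, mR=-33/629; mL+mR=-399/629 → advance -1; mR−mL=9/17 → turn +1·90°
n=2: pose=(-2,-3,S); sL=120/269, sR=120/313; mL=-51060/84197, mR=5280/84197; mL+mR=-45780/84197 → advance -1; mR−mL=180/269 → turn +1·90°
n=3: pose=(-2,-2,E); sL=20/27, sR=60/101; mL=-2630/2727, mR=400/2727; mL+mR=-2230/2727 → advance -1; mR−mL=10/9 → turn +1·90°
n=4: pose=(-3,-2,N); sL=120/233, sR=24/37; mL=-7812/8621, mR=-1152/8621; mL+mR=-8964/8621 → advance -1; mR−mL=180/233 → turn +1·90°
n=5: pose=(-3,-3,W); sL=6/17, sR=15/37; mL=-366/629, mR=-33/629; mL+mR=-399/629 → advance -1; mR−mL=9/17 → turn +1·90°

0 120/233 24/37 -7812/8621 -1152/8621 -3 -2 N
1 6/17 15/37 -366/629 -33/629 -3 -3 W
2 120/269 120/313 -51060/84197 5280/84197 -2 -3 S
3 20/27 60/101 -2630/2727 400/2727 -2 -2 E
4 120/233 24/37 -7812/8621 -1152/8621 -3 -2 N
5 6/17 15/37 -366/629 -33/629 -3 -3 W
final -2 -3 S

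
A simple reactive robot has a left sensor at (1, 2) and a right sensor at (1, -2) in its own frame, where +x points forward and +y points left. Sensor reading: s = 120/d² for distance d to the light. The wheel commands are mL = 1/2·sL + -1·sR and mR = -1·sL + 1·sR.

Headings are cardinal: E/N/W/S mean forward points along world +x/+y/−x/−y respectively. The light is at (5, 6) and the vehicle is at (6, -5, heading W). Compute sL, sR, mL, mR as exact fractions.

left sensor world pos  = (5, -7); dL² = 169
right sensor world pos = (5, -3); dR² = 81
sL = 120/169 = 120/169
sR = 120/81 = 40/27
mL = 1/2·sL + -1·sR = -5140/4563
mR = -1·sL + 1·sR = 3520/4563

120/169 40/27 -5140/4563 3520/4563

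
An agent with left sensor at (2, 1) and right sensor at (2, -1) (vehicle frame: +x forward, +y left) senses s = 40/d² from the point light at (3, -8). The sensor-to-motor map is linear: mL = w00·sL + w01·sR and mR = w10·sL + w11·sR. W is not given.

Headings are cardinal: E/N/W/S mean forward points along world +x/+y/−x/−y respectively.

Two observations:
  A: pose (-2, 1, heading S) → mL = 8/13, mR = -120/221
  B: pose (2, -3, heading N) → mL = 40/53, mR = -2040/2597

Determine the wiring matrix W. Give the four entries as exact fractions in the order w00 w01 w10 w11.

1 0 -1/2 -1/2

obs A: pose=(-2,1,S) → sL=8/13, sR=8/17, mL=8/13, mR=-120/221
obs B: pose=(2,-3,N) → sL=40/53, sR=40/49, mL=40/53, mR=-2040/2597
sensor matrix S = [[8/13, 8/17], [40/53, 40/49]]; det S = 84480/573937
solve [mL_A; mL_B] = S·[w00; w01] and [mR_A; mR_B] = S·[w10; w11]:
  w00 = 1, w01 = 0, w10 = -1/2, w11 = -1/2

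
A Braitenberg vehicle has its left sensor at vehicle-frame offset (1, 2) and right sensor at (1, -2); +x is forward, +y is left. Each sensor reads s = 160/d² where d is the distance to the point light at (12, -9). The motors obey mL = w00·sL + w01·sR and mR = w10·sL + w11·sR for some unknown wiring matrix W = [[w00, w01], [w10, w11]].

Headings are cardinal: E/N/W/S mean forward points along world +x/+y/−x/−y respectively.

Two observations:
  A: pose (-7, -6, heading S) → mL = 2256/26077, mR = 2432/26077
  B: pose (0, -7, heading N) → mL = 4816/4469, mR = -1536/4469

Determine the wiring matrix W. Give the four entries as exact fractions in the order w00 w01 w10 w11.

-1/2 1 1/2 -1/2

obs A: pose=(-7,-6,S) → sL=160/293, sR=32/89, mL=2256/26077, mR=2432/26077
obs B: pose=(0,-7,N) → sL=32/41, sR=160/109, mL=4816/4469, mR=-1536/4469
sensor matrix S = [[160/293, 32/89], [32/41, 160/109]]; det S = 60710912/116538113
solve [mL_A; mL_B] = S·[w00; w01] and [mR_A; mR_B] = S·[w10; w11]:
  w00 = -1/2, w01 = 1, w10 = 1/2, w11 = -1/2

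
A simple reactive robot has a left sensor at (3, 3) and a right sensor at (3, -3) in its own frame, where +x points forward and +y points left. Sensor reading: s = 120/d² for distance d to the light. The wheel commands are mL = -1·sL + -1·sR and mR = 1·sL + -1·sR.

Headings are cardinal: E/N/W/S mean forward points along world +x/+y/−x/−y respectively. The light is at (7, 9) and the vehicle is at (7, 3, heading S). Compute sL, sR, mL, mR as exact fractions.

left sensor world pos  = (10, 0); dL² = 90
right sensor world pos = (4, 0); dR² = 90
sL = 120/90 = 4/3
sR = 120/90 = 4/3
mL = -1·sL + -1·sR = -8/3
mR = 1·sL + -1·sR = 0

4/3 4/3 -8/3 0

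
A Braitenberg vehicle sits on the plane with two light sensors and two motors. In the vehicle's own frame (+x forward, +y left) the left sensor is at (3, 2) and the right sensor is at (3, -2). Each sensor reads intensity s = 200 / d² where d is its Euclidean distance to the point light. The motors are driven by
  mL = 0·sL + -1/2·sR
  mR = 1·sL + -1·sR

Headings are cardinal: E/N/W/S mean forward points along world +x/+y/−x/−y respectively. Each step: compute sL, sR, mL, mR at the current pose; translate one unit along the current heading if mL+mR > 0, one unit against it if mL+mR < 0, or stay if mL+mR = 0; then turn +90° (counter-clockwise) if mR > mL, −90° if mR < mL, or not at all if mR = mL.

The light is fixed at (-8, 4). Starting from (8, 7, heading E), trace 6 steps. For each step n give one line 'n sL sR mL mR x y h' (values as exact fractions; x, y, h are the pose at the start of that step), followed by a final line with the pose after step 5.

n=0: pose=(8,7,E); sL=100/193, sR=100/181; mL=-50/181, mR=-1200/34933; mL+mR=-10850/34933 → advance -1; mR−mL=8450/34933 → turn +1·90°
n=1: pose=(7,7,N); sL=40/41, sR=8/13; mL=-4/13, mR=192/533; mL+mR=28/533 → advance +1; mR−mL=356/533 → turn +1·90°
n=2: pose=(7,8,W); sL=50/37, sR=10/9; mL=-5/9, mR=80/333; mL+mR=-35/111 → advance -1; mR−mL=265/333 → turn +1·90°
n=3: pose=(8,8,S); sL=8/13, sR=200/197; mL=-100/197, mR=-1024/2561; mL+mR=-2324/2561 → advance -1; mR−mL=276/2561 → turn +1·90°
n=4: pose=(8,9,E); sL=20/41, sR=20/37; mL=-10/37, mR=-80/1517; mL+mR=-490/1517 → advance -1; mR−mL=330/1517 → turn +1·90°
n=5: pose=(7,9,N); sL=200/233, sR=200/353; mL=-100/353, mR=24000/82249; mL+mR=700/82249 → advance +1; mR−mL=47300/82249 → turn +1·90°

0 100/193 100/181 -50/181 -1200/34933 8 7 E
1 40/41 8/13 -4/13 192/533 7 7 N
2 50/37 10/9 -5/9 80/333 7 8 W
3 8/13 200/197 -100/197 -1024/2561 8 8 S
4 20/41 20/37 -10/37 -80/1517 8 9 E
5 200/233 200/353 -100/353 24000/82249 7 9 N
final 7 10 W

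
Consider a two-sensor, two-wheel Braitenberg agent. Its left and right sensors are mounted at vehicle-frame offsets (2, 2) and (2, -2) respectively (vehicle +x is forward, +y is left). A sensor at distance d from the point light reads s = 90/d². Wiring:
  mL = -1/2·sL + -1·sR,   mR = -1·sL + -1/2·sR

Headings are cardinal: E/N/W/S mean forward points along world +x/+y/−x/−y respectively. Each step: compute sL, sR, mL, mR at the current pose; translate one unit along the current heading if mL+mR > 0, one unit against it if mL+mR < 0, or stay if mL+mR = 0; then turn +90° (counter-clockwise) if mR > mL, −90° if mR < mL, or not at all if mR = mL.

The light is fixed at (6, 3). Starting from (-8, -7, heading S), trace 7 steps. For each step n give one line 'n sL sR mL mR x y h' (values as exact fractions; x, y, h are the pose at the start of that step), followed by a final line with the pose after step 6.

0 5/16 9/40 -61/160 -17/40 -8 -7 S
1 90/377 18/61 -9531/22997 -8883/22997 -8 -6 W
2 45/121 45/173 -18675/41866 -21015/41866 -7 -6 S
3 18/65 10/29 -911/1885 -847/1885 -7 -5 W
4 9/20 45/148 -783/1480 -891/1480 -6 -5 S
5 90/277 90/221 -34875/61217 -32355/61217 -6 -4 W
6 5/9 9/25 -287/450 -331/450 -5 -4 S
final -5 -3 W

n=0: pose=(-8,-7,S); sL=5/16, sR=9/40; mL=-61/160, mR=-17/40; mL+mR=-129/160 → advance -1; mR−mL=-7/160 → turn -1·90°
n=1: pose=(-8,-6,W); sL=90/377, sR=18/61; mL=-9531/22997, mR=-8883/22997; mL+mR=-18414/22997 → advance -1; mR−mL=648/22997 → turn +1·90°
n=2: pose=(-7,-6,S); sL=45/121, sR=45/173; mL=-18675/41866, mR=-21015/41866; mL+mR=-19845/20933 → advance -1; mR−mL=-1170/20933 → turn -1·90°
n=3: pose=(-7,-5,W); sL=18/65, sR=10/29; mL=-911/1885, mR=-847/1885; mL+mR=-1758/1885 → advance -1; mR−mL=64/1885 → turn +1·90°
n=4: pose=(-6,-5,S); sL=9/20, sR=45/148; mL=-783/1480, mR=-891/1480; mL+mR=-837/740 → advance -1; mR−mL=-27/370 → turn -1·90°
n=5: pose=(-6,-4,W); sL=90/277, sR=90/221; mL=-34875/61217, mR=-32355/61217; mL+mR=-67230/61217 → advance -1; mR−mL=2520/61217 → turn +1·90°
n=6: pose=(-5,-4,S); sL=5/9, sR=9/25; mL=-287/450, mR=-331/450; mL+mR=-103/75 → advance -1; mR−mL=-22/225 → turn -1·90°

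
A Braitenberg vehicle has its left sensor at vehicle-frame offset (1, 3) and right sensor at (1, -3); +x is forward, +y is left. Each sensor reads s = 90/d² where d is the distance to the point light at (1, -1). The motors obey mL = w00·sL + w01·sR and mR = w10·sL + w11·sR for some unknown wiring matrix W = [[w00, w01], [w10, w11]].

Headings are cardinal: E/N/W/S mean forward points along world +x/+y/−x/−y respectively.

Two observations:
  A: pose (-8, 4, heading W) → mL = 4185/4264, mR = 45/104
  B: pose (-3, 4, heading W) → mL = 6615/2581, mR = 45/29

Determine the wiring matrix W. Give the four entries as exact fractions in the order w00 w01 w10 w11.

obs A: pose=(-8,4,W) → sL=45/52, sR=45/82, mL=4185/4264, mR=45/104
obs B: pose=(-3,4,W) → sL=90/29, sR=90/89, mL=6615/2581, mR=45/29
sensor matrix S = [[45/52, 45/82], [90/29, 90/89]]; det S = -2278125/2751346
solve [mL_A; mL_B] = S·[w00; w01] and [mR_A; mR_B] = S·[w10; w11]:
  w00 = 1/2, w01 = 1, w10 = 1/2, w11 = 0

1/2 1 1/2 0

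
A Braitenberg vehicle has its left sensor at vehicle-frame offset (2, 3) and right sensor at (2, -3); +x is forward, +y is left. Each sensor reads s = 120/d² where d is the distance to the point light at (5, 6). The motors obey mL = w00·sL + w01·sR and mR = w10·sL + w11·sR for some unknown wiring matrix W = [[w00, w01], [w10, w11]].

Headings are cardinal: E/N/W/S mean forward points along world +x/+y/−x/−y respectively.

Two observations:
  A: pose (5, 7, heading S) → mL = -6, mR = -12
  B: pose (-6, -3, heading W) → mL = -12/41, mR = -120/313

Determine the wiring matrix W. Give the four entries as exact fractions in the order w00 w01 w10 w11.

0 -1/2 -1 0

obs A: pose=(5,7,S) → sL=12, sR=12, mL=-6, mR=-12
obs B: pose=(-6,-3,W) → sL=120/313, sR=24/41, mL=-12/41, mR=-120/313
sensor matrix S = [[12, 12], [120/313, 24/41]]; det S = 31104/12833
solve [mL_A; mL_B] = S·[w00; w01] and [mR_A; mR_B] = S·[w10; w11]:
  w00 = 0, w01 = -1/2, w10 = -1, w11 = 0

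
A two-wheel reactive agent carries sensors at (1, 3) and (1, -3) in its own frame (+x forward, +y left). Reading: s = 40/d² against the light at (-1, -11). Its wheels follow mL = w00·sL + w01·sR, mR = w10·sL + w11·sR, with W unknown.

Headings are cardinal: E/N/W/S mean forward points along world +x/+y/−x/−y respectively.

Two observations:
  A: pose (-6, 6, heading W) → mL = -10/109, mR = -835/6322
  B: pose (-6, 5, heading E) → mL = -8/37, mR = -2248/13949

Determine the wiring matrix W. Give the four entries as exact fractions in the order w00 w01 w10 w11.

obs A: pose=(-6,6,W) → sL=5/29, sR=10/109, mL=-10/109, mR=-835/6322
obs B: pose=(-6,5,E) → sL=40/377, sR=8/37, mL=-8/37, mR=-2248/13949
sensor matrix S = [[5/29, 10/109], [40/377, 8/37]]; det S = 41880/1520441
solve [mL_A; mL_B] = S·[w00; w01] and [mR_A; mR_B] = S·[w10; w11]:
  w00 = 0, w01 = -1, w10 = -1/2, w11 = -1/2

0 -1 -1/2 -1/2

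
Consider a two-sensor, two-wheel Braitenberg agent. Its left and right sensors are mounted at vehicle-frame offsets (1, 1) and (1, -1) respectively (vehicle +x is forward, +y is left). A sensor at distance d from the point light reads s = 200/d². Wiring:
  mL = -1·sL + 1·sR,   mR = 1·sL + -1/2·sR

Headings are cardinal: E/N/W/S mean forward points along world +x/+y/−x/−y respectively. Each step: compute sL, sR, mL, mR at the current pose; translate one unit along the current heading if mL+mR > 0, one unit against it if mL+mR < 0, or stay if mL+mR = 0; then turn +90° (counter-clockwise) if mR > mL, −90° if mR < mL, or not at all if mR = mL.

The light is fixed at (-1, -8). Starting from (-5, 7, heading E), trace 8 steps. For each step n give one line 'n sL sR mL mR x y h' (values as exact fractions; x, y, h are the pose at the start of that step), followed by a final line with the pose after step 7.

n=0: pose=(-5,7,E); sL=40/53, sR=40/41; mL=480/2173, mR=580/2173; mL+mR=20/41 → advance +1; mR−mL=100/2173 → turn +1·90°
n=1: pose=(-4,7,N); sL=25/34, sR=10/13; mL=15/442, mR=155/442; mL+mR=5/13 → advance +1; mR−mL=70/221 → turn +1·90°
n=2: pose=(-4,8,W); sL=200/241, sR=40/61; mL=-2560/14701, mR=7380/14701; mL+mR=20/61 → advance +1; mR−mL=9940/14701 → turn +1·90°
n=3: pose=(-5,8,S); sL=100/117, sR=4/5; mL=-32/585, mR=266/585; mL+mR=2/5 → advance +1; mR−mL=298/585 → turn +1·90°
n=4: pose=(-5,7,E); sL=40/53, sR=40/41; mL=480/2173, mR=580/2173; mL+mR=20/41 → advance +1; mR−mL=100/2173 → turn +1·90°
n=5: pose=(-4,7,N); sL=25/34, sR=10/13; mL=15/442, mR=155/442; mL+mR=5/13 → advance +1; mR−mL=70/221 → turn +1·90°
n=6: pose=(-4,8,W); sL=200/241, sR=40/61; mL=-2560/14701, mR=7380/14701; mL+mR=20/61 → advance +1; mR−mL=9940/14701 → turn +1·90°
n=7: pose=(-5,8,S); sL=100/117, sR=4/5; mL=-32/585, mR=266/585; mL+mR=2/5 → advance +1; mR−mL=298/585 → turn +1·90°

0 40/53 40/41 480/2173 580/2173 -5 7 E
1 25/34 10/13 15/442 155/442 -4 7 N
2 200/241 40/61 -2560/14701 7380/14701 -4 8 W
3 100/117 4/5 -32/585 266/585 -5 8 S
4 40/53 40/41 480/2173 580/2173 -5 7 E
5 25/34 10/13 15/442 155/442 -4 7 N
6 200/241 40/61 -2560/14701 7380/14701 -4 8 W
7 100/117 4/5 -32/585 266/585 -5 8 S
final -5 7 E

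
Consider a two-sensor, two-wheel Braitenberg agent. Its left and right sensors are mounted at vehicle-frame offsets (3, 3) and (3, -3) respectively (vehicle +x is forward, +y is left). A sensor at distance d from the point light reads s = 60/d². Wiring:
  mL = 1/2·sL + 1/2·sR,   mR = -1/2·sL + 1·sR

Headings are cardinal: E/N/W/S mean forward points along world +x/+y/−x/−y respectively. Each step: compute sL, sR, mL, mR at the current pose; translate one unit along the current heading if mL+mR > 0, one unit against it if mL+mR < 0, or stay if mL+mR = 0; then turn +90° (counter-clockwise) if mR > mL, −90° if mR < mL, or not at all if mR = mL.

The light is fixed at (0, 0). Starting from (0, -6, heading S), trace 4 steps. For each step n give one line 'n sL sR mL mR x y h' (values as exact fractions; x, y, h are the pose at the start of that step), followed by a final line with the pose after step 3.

n=0: pose=(0,-6,S); sL=2/3, sR=2/3; mL=2/3, mR=1/3; mL+mR=1 → advance +1; mR−mL=-1/3 → turn -1·90°
n=1: pose=(0,-7,W); sL=60/109, sR=12/5; mL=804/545, mR=1158/545; mL+mR=18/5 → advance +1; mR−mL=354/545 → turn +1·90°
n=2: pose=(-1,-7,S); sL=15/26, sR=15/29; mL=825/1508, mR=345/1508; mL+mR=45/58 → advance +1; mR−mL=-120/377 → turn -1·90°
n=3: pose=(-1,-8,W); sL=60/137, sR=60/41; mL=5340/5617, mR=6990/5617; mL+mR=90/41 → advance +1; mR−mL=1650/5617 → turn +1·90°

0 2/3 2/3 2/3 1/3 0 -6 S
1 60/109 12/5 804/545 1158/545 0 -7 W
2 15/26 15/29 825/1508 345/1508 -1 -7 S
3 60/137 60/41 5340/5617 6990/5617 -1 -8 W
final -2 -8 S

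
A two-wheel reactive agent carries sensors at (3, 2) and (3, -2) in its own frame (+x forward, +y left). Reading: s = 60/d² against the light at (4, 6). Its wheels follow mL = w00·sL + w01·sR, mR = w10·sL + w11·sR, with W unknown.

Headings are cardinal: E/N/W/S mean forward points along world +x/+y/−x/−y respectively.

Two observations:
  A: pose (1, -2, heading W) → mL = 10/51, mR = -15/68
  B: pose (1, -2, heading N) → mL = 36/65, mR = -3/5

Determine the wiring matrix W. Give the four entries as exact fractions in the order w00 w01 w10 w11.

-1/2 1/2 -1/2 0

obs A: pose=(1,-2,W) → sL=15/34, sR=5/6, mL=10/51, mR=-15/68
obs B: pose=(1,-2,N) → sL=6/5, sR=30/13, mL=36/65, mR=-3/5
sensor matrix S = [[15/34, 5/6], [6/5, 30/13]]; det S = 4/221
solve [mL_A; mL_B] = S·[w00; w01] and [mR_A; mR_B] = S·[w10; w11]:
  w00 = -1/2, w01 = 1/2, w10 = -1/2, w11 = 0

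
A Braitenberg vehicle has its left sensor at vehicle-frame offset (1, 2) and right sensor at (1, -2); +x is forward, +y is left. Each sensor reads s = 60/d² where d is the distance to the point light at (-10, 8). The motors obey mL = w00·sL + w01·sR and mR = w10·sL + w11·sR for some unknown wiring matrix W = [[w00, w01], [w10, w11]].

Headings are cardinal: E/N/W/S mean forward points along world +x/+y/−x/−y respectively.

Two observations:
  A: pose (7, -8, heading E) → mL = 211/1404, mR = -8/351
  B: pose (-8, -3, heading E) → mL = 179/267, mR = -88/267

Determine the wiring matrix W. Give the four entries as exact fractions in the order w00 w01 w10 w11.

obs A: pose=(7,-8,E) → sL=3/26, sR=5/54, mL=211/1404, mR=-8/351
obs B: pose=(-8,-3,E) → sL=2/3, sR=30/89, mL=179/267, mR=-88/267
sensor matrix S = [[3/26, 5/54], [2/3, 30/89]]; det S = -2140/93717
solve [mL_A; mL_B] = S·[w00; w01] and [mR_A; mR_B] = S·[w10; w11]:
  w00 = 1/2, w01 = 1, w10 = -1, w11 = 1

1/2 1 -1 1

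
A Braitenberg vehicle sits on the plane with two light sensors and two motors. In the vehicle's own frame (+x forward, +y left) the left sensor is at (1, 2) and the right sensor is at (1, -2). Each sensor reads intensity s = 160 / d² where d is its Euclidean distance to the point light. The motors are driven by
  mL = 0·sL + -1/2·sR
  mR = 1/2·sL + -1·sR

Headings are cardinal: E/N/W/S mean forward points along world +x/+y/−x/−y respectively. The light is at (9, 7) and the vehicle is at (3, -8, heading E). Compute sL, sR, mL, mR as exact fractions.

80/97 80/157 -40/157 -1480/15229

left sensor world pos  = (4, -6); dL² = 194
right sensor world pos = (4, -10); dR² = 314
sL = 160/194 = 80/97
sR = 160/314 = 80/157
mL = 0·sL + -1/2·sR = -40/157
mR = 1/2·sL + -1·sR = -1480/15229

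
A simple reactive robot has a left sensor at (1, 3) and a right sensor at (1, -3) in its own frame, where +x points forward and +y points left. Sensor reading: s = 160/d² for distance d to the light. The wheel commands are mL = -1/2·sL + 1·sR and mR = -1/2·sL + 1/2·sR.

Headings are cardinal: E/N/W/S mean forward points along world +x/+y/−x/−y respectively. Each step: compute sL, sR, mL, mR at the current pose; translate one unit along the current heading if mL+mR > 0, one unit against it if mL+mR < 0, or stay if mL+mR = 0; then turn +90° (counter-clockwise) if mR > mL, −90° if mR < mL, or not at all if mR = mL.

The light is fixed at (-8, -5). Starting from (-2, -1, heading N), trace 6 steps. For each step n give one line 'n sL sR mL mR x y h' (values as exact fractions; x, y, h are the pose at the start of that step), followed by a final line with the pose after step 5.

0 80/17 80/53 -760/901 -1440/901 -2 -1 N
1 32/17 160/49 1936/833 576/833 -2 -2 E
2 20/13 8 94/13 42/13 -1 -2 S
3 160/37 160/61 1040/2257 -1920/2257 -1 -3 W
4 80/17 16/13 -248/221 -384/221 0 -3 N
5 160/97 32/17 1744/1649 192/1649 0 -4 E
final 1 -4 S

n=0: pose=(-2,-1,N); sL=80/17, sR=80/53; mL=-760/901, mR=-1440/901; mL+mR=-2200/901 → advance -1; mR−mL=-40/53 → turn -1·90°
n=1: pose=(-2,-2,E); sL=32/17, sR=160/49; mL=1936/833, mR=576/833; mL+mR=2512/833 → advance +1; mR−mL=-80/49 → turn -1·90°
n=2: pose=(-1,-2,S); sL=20/13, sR=8; mL=94/13, mR=42/13; mL+mR=136/13 → advance +1; mR−mL=-4 → turn -1·90°
n=3: pose=(-1,-3,W); sL=160/37, sR=160/61; mL=1040/2257, mR=-1920/2257; mL+mR=-880/2257 → advance -1; mR−mL=-80/61 → turn -1·90°
n=4: pose=(0,-3,N); sL=80/17, sR=16/13; mL=-248/221, mR=-384/221; mL+mR=-632/221 → advance -1; mR−mL=-8/13 → turn -1·90°
n=5: pose=(0,-4,E); sL=160/97, sR=32/17; mL=1744/1649, mR=192/1649; mL+mR=1936/1649 → advance +1; mR−mL=-16/17 → turn -1·90°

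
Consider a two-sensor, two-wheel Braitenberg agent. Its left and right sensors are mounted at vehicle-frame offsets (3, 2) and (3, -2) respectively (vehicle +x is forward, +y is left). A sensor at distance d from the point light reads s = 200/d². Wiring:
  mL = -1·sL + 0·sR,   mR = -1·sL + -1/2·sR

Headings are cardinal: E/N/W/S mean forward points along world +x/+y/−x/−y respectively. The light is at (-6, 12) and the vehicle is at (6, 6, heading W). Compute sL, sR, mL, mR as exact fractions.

40/29 200/97 -40/29 -6780/2813

left sensor world pos  = (3, 4); dL² = 145
right sensor world pos = (3, 8); dR² = 97
sL = 200/145 = 40/29
sR = 200/97 = 200/97
mL = -1·sL + 0·sR = -40/29
mR = -1·sL + -1/2·sR = -6780/2813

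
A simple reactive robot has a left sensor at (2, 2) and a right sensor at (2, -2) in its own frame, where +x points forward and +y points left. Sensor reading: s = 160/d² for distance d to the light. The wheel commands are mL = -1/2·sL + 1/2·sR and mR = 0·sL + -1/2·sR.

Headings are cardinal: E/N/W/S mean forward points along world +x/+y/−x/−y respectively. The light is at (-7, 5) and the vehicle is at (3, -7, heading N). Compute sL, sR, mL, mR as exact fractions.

left sensor world pos  = (1, -5); dL² = 164
right sensor world pos = (5, -5); dR² = 244
sL = 160/164 = 40/41
sR = 160/244 = 40/61
mL = -1/2·sL + 1/2·sR = -400/2501
mR = 0·sL + -1/2·sR = -20/61

40/41 40/61 -400/2501 -20/61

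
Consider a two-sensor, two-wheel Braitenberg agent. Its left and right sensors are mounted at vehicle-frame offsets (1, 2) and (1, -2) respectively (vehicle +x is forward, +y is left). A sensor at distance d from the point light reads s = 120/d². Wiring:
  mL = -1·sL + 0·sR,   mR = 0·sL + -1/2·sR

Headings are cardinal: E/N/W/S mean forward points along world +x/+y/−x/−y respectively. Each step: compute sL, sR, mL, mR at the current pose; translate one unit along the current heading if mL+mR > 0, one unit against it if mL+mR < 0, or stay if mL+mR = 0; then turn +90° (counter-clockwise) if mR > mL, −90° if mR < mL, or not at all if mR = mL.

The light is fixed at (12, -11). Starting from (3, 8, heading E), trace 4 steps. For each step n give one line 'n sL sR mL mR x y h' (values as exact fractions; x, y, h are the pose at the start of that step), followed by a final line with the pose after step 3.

n=0: pose=(3,8,E); sL=24/101, sR=120/353; mL=-24/101, mR=-60/353; mL+mR=-14532/35653 → advance -1; mR−mL=2412/35653 → turn +1·90°
n=1: pose=(2,8,N); sL=15/68, sR=15/58; mL=-15/68, mR=-15/116; mL+mR=-345/986 → advance -1; mR−mL=45/493 → turn +1·90°
n=2: pose=(2,7,W); sL=120/377, sR=120/521; mL=-120/377, mR=-60/521; mL+mR=-85140/196417 → advance -1; mR−mL=39900/196417 → turn +1·90°
n=3: pose=(3,7,S); sL=60/169, sR=12/41; mL=-60/169, mR=-6/41; mL+mR=-3474/6929 → advance -1; mR−mL=1446/6929 → turn +1·90°

0 24/101 120/353 -24/101 -60/353 3 8 E
1 15/68 15/58 -15/68 -15/116 2 8 N
2 120/377 120/521 -120/377 -60/521 2 7 W
3 60/169 12/41 -60/169 -6/41 3 7 S
final 3 8 E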